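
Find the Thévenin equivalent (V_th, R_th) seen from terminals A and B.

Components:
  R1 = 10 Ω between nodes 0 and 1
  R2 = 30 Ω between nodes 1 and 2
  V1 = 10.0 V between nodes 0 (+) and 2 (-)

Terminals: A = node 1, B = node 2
Step 1 — V_th is the open-circuit voltage V_A - V_B (nothing connected across the terminals).
Nodal analysis, taking node 2 as the 0 V reference.
Source V1 fixes V_0 = 10 V.
KCL at each unknown node (sum of currents leaving = 0; resistances in Ω):
  Node 1: (V_1 - 10)/10 + (V_1 - 0)/30 = 0
Collecting terms: 0.1333 × V_1 = 1  =>  V_1 = 7.5 V
V_th = V_1 - V_2 = 7.5 - 0 = 7.5 V
Step 2 — R_th: zero the source — replace V1 by a short circuit (node 2 merges into node 0) — and find the resistance seen between A (node 1) and B (node 0).
Reduce the network between node 1 (A) and node 0 (B) by series/parallel combination:
  Rp1 = R1 ‖ R2 (parallel, both between nodes 0 and 1) = 1/(1/10 + 1/30) = 7.5 Ω
R_th = 7.5 Ω

Final answer: V_th = 7.5 V, R_th = 7.5 Ω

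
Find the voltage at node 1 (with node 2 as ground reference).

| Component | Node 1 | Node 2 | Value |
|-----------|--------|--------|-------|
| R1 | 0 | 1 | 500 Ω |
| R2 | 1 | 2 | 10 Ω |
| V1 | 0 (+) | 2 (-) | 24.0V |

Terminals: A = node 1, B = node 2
Nodal analysis, taking node 2 as the 0 V reference.
Source V1 fixes V_0 = 24 V.
KCL at each unknown node (sum of currents leaving = 0; resistances in Ω):
  Node 1: (V_1 - 24)/500 + (V_1 - 0)/10 = 0
Collecting terms: 0.102 × V_1 = 0.048  =>  V_1 = 0.4706 V
The requested potential is V_1 = 0.4706 V.

Final answer: V_1 = 0.4706 V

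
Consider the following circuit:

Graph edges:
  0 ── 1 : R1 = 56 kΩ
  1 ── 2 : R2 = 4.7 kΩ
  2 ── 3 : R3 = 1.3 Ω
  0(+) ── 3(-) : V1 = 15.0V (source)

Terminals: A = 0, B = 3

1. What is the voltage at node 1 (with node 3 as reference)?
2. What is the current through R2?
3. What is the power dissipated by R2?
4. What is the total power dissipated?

Nodal analysis, taking node 3 as the 0 V reference.
Source V1 fixes V_0 = 15 V.
KCL at each unknown node (sum of currents leaving = 0; resistances in Ω):
  Node 1: (V_1 - 15)/56000 + (V_1 - V_2)/4700 = 0
  Node 2: (V_2 - V_1)/4700 + (V_2 - 0)/1.3 = 0
Collecting terms (coefficients in siemens):
  0.0002306·V_1 - 0.0002128·V_2 = 0.0002679
  0.7694·V_2 - 0.0002128·V_1 = 0
Determinant D = (0.0002306)(0.7694) - (-0.0002128)(-0.0002128) = 0.0001774
V_1 = [(0.0002679)(0.7694) - (-0.0002128)(0)]/D = 1.162 V
V_2 = [(0.0002306)(0) - (0.0002679)(-0.0002128)]/D = 0.0003212 V
Part 1:
  Read off the nodal solution: V_1 = 1.162 V
Part 2:
  I_R2 = (V_1 - V_2)/R2 = (1.162 - 0.0003212)/4700 = 0.0002471 A
  Magnitude: I_R2 = 0.0002471 A
Part 3:
  I_R2 = (V_1 - V_2)/R2 = (1.162 - 0.0003212)/4700 = 0.0002471 A
  P_R2 = I_R2² × R2 = (0.0002471)² × 4700 = 0.000287 W
Part 4:
  Power in each resistor, P = (ΔV)²/R:
    P_R1 = (15 - 1.162)²/56000 = 0.00342 W
    P_R2 = (1.162 - 0.0003212)²/4700 = 0.000287 W
    P_R3 = (0.0003212 - 0)²/1.3 = 0.00000007938 W
  P_total = P_R1 + P_R2 + P_R3 = 0.003707 W

Final answers:
1. V_1 = 1.162 V
2. I_R2 = 0.0002471 A
3. P_R2 = 0.000287 W
4. P_total = 0.003707 W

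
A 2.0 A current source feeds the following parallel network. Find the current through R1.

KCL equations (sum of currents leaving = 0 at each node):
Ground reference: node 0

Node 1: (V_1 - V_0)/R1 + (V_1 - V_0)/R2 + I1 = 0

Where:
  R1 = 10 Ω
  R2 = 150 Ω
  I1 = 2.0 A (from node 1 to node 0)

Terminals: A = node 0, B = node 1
All resistors sit directly between nodes 0 and 1, so they are in parallel and share one voltage V; the full source current 2 A splits among them.
1/R_par = 1/10 + 1/150 = 0.1067 S  =>  R_par = 9.375 Ω
V = I × R_par = 2 × 9.375 = 18.75 V
I_R1 = V/R1 = 18.75/10 = 1.875 A

Final answer: 1.875 A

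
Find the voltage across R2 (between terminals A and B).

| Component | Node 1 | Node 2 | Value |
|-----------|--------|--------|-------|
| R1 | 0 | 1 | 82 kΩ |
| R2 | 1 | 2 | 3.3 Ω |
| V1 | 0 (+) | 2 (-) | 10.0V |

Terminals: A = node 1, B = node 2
R1 and R2 are in series across V1 (node 0 → node 1 → node 2), and the output A–B is taken across R2, so this is a voltage divider.
Series current: I = V1/(R1 + R2) = 10/(82000 + 3.3) = 10/82000 = 0.0001219 A
V_R2 = I × R2 = V1 × R2/(R1 + R2) = 10 × 3.3/82000 = 0.0004024 V

Final answer: 0.0004024 V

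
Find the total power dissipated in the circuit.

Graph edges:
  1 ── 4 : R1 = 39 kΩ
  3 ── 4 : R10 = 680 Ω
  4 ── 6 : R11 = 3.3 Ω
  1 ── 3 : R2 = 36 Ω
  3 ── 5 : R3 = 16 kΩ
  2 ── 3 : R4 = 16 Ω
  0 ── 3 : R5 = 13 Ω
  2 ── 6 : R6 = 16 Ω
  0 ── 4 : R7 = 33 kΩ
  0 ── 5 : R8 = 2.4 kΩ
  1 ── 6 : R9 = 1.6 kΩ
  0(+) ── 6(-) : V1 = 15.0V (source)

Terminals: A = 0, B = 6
Nodal analysis, taking node 6 as the 0 V reference.
Source V1 fixes V_0 = 15 V.
KCL at each unknown node (sum of currents leaving = 0; resistances in Ω):
  Node 1: (V_1 - V_4)/39000 + (V_1 - V_3)/36 + (V_1 - 0)/1600 = 0
  Node 2: (V_2 - V_3)/16 + (V_2 - 0)/16 = 0
  Node 3: (V_3 - V_1)/36 + (V_3 - V_5)/16000 + (V_3 - V_2)/16 + (V_3 - 15)/13 + (V_3 - V_4)/680 = 0
  Node 4: (V_4 - V_1)/39000 + (V_4 - 15)/33000 + (V_4 - V_3)/680 + (V_4 - 0)/3.3 = 0
  Node 5: (V_5 - V_3)/16000 + (V_5 - 15)/2400 = 0
Collecting terms (coefficients in siemens):
  0.02843·V_1 - 0.02778·V_3 - 0.00002564·V_4 = 0
  0.125·V_2 - 0.0625·V_3 = 0
  0.1687·V_3 - 0.02778·V_1 - 0.0625·V_2 - 0.001471·V_4 - 0.0000625·V_5 = 1.154
  0.3046·V_4 - 0.00002564·V_1 - 0.001471·V_3 = 0.0004545
  0.0004792·V_5 - 0.0000625·V_3 = 0.00625
Solving these 5 simultaneous equations (Gaussian elimination) gives:
  V_1 = 10.23 V, V_2 = 5.233 V, V_3 = 10.47 V, V_4 = 0.05289 V
  V_5 = 14.41 V
Power in each resistor, P = (ΔV)²/R:
  P_R1 = (10.23 - 0.05289)²/39000 = 0.002654 W
  P_R2 = (10.23 - 10.47)²/36 = 0.001593 W
  P_R3 = (10.47 - 14.41)²/16000 = 0.0009716 W
  P_R4 = (5.233 - 10.47)²/16 = 1.711 W
  P_R5 = (15 - 10.47)²/13 = 1.581 W
  P_R6 = (5.233 - 0)²/16 = 1.711 W
  P_R7 = (15 - 0.05289)²/33000 = 0.00677 W
  P_R8 = (15 - 14.41)²/2400 = 0.0001457 W
  P_R9 = (10.23 - 0)²/1600 = 0.06536 W
  P_R10 = (10.47 - 0.05289)²/680 = 0.1595 W
  P_R11 = (0.05289 - 0)²/3.3 = 0.0008477 W
P_total = P_R1 + P_R2 + P_R3 + P_R4 + P_R5 + P_R6 + P_R7 + P_R8 + P_R9 + P_R10 + P_R11 = 5.242 W

Final answer: 5.242 W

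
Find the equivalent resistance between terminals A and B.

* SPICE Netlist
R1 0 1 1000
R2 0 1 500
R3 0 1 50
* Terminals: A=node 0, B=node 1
Reduce the network between node 0 (A) and node 1 (B) by series/parallel combination:
  Rp1 = R1 ‖ R2 ‖ R3 (parallel, all between nodes 0 and 1) = 1/(1/1000 + 1/500 + 1/50) = 43.48 Ω
R_eq = 43.48 Ω

Final answer: 43.48 Ω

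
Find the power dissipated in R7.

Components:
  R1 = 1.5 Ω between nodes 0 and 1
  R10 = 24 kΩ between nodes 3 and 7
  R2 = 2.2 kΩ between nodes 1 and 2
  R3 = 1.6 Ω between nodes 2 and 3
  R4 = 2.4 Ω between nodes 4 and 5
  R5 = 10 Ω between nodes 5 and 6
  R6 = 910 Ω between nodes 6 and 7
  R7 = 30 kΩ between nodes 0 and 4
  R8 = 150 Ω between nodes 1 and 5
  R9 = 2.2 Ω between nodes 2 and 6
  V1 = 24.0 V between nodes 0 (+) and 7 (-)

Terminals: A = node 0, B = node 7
Nodal analysis, taking node 7 as the 0 V reference.
Source V1 fixes V_0 = 24 V.
KCL at each unknown node (sum of currents leaving = 0; resistances in Ω):
  Node 1: (V_1 - 24)/1.5 + (V_1 - V_2)/2200 + (V_1 - V_5)/150 = 0
  Node 2: (V_2 - V_1)/2200 + (V_2 - V_3)/1.6 + (V_2 - V_6)/2.2 = 0
  Node 3: (V_3 - V_2)/1.6 + (V_3 - 0)/24000 = 0
  Node 4: (V_4 - V_5)/2.4 + (V_4 - 24)/30000 = 0
  Node 5: (V_5 - V_4)/2.4 + (V_5 - V_6)/10 + (V_5 - V_1)/150 = 0
  Node 6: (V_6 - V_5)/10 + (V_6 - 0)/910 + (V_6 - V_2)/2.2 = 0
Collecting terms (coefficients in siemens):
  0.6738·V_1 - 0.0004545·V_2 - 0.006667·V_5 = 16
  1.08·V_2 - 0.0004545·V_1 - 0.625·V_3 - 0.4545·V_6 = 0
  0.625·V_3 - 0.625·V_2 = 0
  0.4167·V_4 - 0.4167·V_5 = 0.0008
  0.5233·V_5 - 0.006667·V_1 - 0.4167·V_4 - 0.1·V_6 = 0
  0.5556·V_6 - 0.4545·V_2 - 0.1·V_5 = 0
Solving these 6 simultaneous equations (Gaussian elimination) gives:
  V_1 = 23.97 V, V_2 = 20.5 V, V_3 = 20.49 V, V_4 = 20.71 V
  V_5 = 20.71 V, V_6 = 20.49 V
I_R7 = (V_0 - V_4)/R7 = (24 - 20.71)/30000 = 0.0001096 A
P_R7 = I_R7² × R7 = (0.0001096)² × 30000 = 0.0003603 W

Final answer: 0.0003603 W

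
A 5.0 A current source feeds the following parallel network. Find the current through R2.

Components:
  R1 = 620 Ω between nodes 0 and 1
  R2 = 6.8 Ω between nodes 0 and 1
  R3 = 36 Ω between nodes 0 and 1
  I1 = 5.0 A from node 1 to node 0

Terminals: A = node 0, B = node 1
All resistors sit directly between nodes 0 and 1, so they are in parallel and share one voltage V; the full source current 5 A splits among them.
1/R_par = 1/620 + 1/6.8 + 1/36 = 0.1764 S  =>  R_par = 5.667 Ω
V = I × R_par = 5 × 5.667 = 28.34 V
I_R2 = V/R2 = 28.34/6.8 = 4.167 A

Final answer: 4.167 A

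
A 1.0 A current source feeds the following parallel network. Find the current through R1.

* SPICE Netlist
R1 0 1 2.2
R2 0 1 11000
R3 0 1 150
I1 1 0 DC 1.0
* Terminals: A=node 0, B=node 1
All resistors sit directly between nodes 0 and 1, so they are in parallel and share one voltage V; the full source current 1 A splits among them.
1/R_par = 1/2.2 + 1/11000 + 1/150 = 0.4613 S  =>  R_par = 2.168 Ω
V = I × R_par = 1 × 2.168 = 2.168 V
I_R1 = V/R1 = 2.168/2.2 = 0.9854 A

Final answer: 0.9854 A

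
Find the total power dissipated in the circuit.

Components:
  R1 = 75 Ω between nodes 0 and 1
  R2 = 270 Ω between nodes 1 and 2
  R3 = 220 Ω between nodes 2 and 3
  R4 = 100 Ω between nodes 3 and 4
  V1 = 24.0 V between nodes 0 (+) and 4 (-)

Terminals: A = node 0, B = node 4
Nodal analysis, taking node 4 as the 0 V reference.
Source V1 fixes V_0 = 24 V.
KCL at each unknown node (sum of currents leaving = 0; resistances in Ω):
  Node 1: (V_1 - 24)/75 + (V_1 - V_2)/270 = 0
  Node 2: (V_2 - V_1)/270 + (V_2 - V_3)/220 = 0
  Node 3: (V_3 - V_2)/220 + (V_3 - 0)/100 = 0
Collecting terms (coefficients in siemens):
  0.01704·V_1 - 0.003704·V_2 = 0.32
  0.008249·V_2 - 0.003704·V_1 - 0.004545·V_3 = 0
  0.01455·V_3 - 0.004545·V_2 = 0
Solving these 3 simultaneous equations (Gaussian elimination) gives:
  V_1 = 21.29 V, V_2 = 11.55 V, V_3 = 3.609 V
Power in each resistor, P = (ΔV)²/R:
  P_R1 = (24 - 21.29)²/75 = 0.09769 W
  P_R2 = (21.29 - 11.55)²/270 = 0.3517 W
  P_R3 = (11.55 - 3.609)²/220 = 0.2866 W
  P_R4 = (3.609 - 0)²/100 = 0.1303 W
P_total = P_R1 + P_R2 + P_R3 + P_R4 = 0.8662 W

Final answer: 0.8662 W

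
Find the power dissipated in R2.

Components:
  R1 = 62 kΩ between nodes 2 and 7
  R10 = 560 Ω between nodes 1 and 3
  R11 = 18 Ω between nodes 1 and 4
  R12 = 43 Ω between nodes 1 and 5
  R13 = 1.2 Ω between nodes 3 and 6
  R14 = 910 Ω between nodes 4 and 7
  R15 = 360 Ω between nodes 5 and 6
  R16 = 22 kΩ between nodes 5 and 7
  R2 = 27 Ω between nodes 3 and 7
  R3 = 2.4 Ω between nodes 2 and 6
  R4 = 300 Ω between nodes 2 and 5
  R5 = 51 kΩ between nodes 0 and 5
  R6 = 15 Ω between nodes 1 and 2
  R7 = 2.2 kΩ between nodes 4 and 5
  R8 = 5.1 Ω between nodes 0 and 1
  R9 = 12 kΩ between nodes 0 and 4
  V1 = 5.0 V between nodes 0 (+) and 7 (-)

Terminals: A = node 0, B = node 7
Nodal analysis, taking node 7 as the 0 V reference.
Source V1 fixes V_0 = 5 V.
KCL at each unknown node (sum of currents leaving = 0; resistances in Ω):
  Node 1: (V_1 - V_2)/15 + (V_1 - 5)/5.1 + (V_1 - V_3)/560 + (V_1 - V_4)/18 + (V_1 - V_5)/43 = 0
  Node 2: (V_2 - 0)/62000 + (V_2 - V_6)/2.4 + (V_2 - V_5)/300 + (V_2 - V_1)/15 = 0
  Node 3: (V_3 - 0)/27 + (V_3 - V_1)/560 + (V_3 - V_6)/1.2 = 0
  Node 4: (V_4 - V_5)/2200 + (V_4 - 5)/12000 + (V_4 - V_1)/18 + (V_4 - 0)/910 = 0
  Node 5: (V_5 - V_2)/300 + (V_5 - 5)/51000 + (V_5 - V_4)/2200 + (V_5 - V_1)/43 + (V_5 - V_6)/360 + (V_5 - 0)/22000 = 0
  Node 6: (V_6 - V_2)/2.4 + (V_6 - V_3)/1.2 + (V_6 - V_5)/360 = 0
Collecting terms (coefficients in siemens):
  0.3433·V_1 - 0.06667·V_2 - 0.001786·V_3 - 0.05556·V_4 - 0.02326·V_5 = 0.9804
  0.4867·V_2 - 0.06667·V_1 - 0.003333·V_5 - 0.4167·V_6 = 0
  0.8722·V_3 - 0.001786·V_1 - 0.8333·V_6 = 0
  0.05719·V_4 - 0.05556·V_1 - 0.0004545·V_5 = 0.0004167
  0.02989·V_5 - 0.02326·V_1 - 0.003333·V_2 - 0.0004545·V_4 - 0.002778·V_6 = 0.00009804
  1.253·V_6 - 0.4167·V_2 - 0.8333·V_3 - 0.002778·V_5 = 0
Solving these 6 simultaneous equations (Gaussian elimination) gives:
  V_1 = 4.457 V, V_2 = 3.086 V, V_3 = 2.741 V, V_4 = 4.37 V
  V_5 = 4.148 V, V_6 = 2.859 V
I_R2 = (V_3 - V_7)/R2 = (2.741 - 0)/27 = 0.1015 A
P_R2 = I_R2² × R2 = (0.1015)² × 27 = 0.2782 W

Final answer: 0.2782 W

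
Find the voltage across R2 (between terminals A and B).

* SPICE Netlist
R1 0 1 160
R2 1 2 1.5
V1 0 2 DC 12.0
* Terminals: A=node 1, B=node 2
R1 and R2 are in series across V1 (node 0 → node 1 → node 2), and the output A–B is taken across R2, so this is a voltage divider.
Series current: I = V1/(R1 + R2) = 12/(160 + 1.5) = 12/161.5 = 0.0743 A
V_R2 = I × R2 = V1 × R2/(R1 + R2) = 12 × 1.5/161.5 = 0.1115 V

Final answer: 0.1115 V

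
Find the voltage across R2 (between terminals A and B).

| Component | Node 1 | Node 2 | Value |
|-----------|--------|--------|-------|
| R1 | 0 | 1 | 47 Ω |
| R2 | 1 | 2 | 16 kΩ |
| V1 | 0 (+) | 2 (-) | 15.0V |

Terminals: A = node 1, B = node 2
R1 and R2 are in series across V1 (node 0 → node 1 → node 2), and the output A–B is taken across R2, so this is a voltage divider.
Series current: I = V1/(R1 + R2) = 15/(47 + 16000) = 15/16050 = 0.0009348 A
V_R2 = I × R2 = V1 × R2/(R1 + R2) = 15 × 16000/16050 = 14.96 V

Final answer: 14.96 V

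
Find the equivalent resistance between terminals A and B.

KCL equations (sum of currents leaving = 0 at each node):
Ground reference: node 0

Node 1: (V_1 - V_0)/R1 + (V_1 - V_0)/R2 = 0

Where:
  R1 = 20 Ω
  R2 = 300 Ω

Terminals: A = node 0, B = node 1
Reduce the network between node 0 (A) and node 1 (B) by series/parallel combination:
  Rp1 = R1 ‖ R2 (parallel, both between nodes 0 and 1) = 1/(1/20 + 1/300) = 18.75 Ω
R_eq = 18.75 Ω

Final answer: 18.75 Ω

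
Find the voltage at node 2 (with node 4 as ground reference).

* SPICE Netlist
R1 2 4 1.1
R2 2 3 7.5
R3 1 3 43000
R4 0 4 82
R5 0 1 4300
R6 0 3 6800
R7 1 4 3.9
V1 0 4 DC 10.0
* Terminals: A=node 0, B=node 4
Nodal analysis, taking node 4 as the 0 V reference.
Source V1 fixes V_0 = 10 V.
KCL at each unknown node (sum of currents leaving = 0; resistances in Ω):
  Node 1: (V_1 - V_3)/43000 + (V_1 - 10)/4300 + (V_1 - 0)/3.9 = 0
  Node 2: (V_2 - 0)/1.1 + (V_2 - V_3)/7.5 = 0
  Node 3: (V_3 - V_2)/7.5 + (V_3 - V_1)/43000 + (V_3 - 10)/6800 = 0
Collecting terms (coefficients in siemens):
  0.2567·V_1 - 0.00002326·V_3 = 0.002326
  1.042·V_2 - 0.1333·V_3 = 0
  0.1335·V_3 - 0.00002326·V_1 - 0.1333·V_2 = 0.001471
Solving these 3 simultaneous equations (Gaussian elimination) gives:
  V_1 = 0.009062 V, V_2 = 0.001616 V, V_3 = 0.01263 V
The requested potential is V_2 = 0.001616 V.

Final answer: V_2 = 0.001616 V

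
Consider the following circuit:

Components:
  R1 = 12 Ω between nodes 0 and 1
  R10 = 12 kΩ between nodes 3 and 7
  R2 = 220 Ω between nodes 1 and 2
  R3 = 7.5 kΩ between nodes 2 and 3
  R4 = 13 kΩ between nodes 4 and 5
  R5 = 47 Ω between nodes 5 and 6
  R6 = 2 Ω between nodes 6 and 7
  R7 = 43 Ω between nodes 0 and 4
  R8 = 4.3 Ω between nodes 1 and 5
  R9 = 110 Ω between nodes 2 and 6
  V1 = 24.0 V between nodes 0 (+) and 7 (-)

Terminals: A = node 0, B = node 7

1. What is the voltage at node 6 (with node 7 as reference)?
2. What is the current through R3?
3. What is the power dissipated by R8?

Nodal analysis, taking node 7 as the 0 V reference.
Source V1 fixes V_0 = 24 V.
KCL at each unknown node (sum of currents leaving = 0; resistances in Ω):
  Node 1: (V_1 - 24)/12 + (V_1 - V_2)/220 + (V_1 - V_5)/4.3 = 0
  Node 2: (V_2 - V_1)/220 + (V_2 - V_3)/7500 + (V_2 - V_6)/110 = 0
  Node 3: (V_3 - V_2)/7500 + (V_3 - 0)/12000 = 0
  Node 4: (V_4 - V_5)/13000 + (V_4 - 24)/43 = 0
  Node 5: (V_5 - V_4)/13000 + (V_5 - V_6)/47 + (V_5 - V_1)/4.3 = 0
  Node 6: (V_6 - V_5)/47 + (V_6 - 0)/2 + (V_6 - V_2)/110 = 0
Collecting terms (coefficients in siemens):
  0.3204·V_1 - 0.004545·V_2 - 0.2326·V_5 = 2
  0.01377·V_2 - 0.004545·V_1 - 0.0001333·V_3 - 0.009091·V_6 = 0
  0.0002167·V_3 - 0.0001333·V_2 = 0
  0.02333·V_4 - 0.00007692·V_5 = 0.5581
  0.2539·V_5 - 0.2326·V_1 - 0.00007692·V_4 - 0.02128·V_6 = 0
  0.5304·V_6 - 0.009091·V_2 - 0.02128·V_5 = 0
Solving these 6 simultaneous equations (Gaussian elimination) gives:
  V_1 = 19.07 V, V_2 = 6.879 V, V_3 = 4.233 V, V_4 = 23.98 V
  V_5 = 17.54 V, V_6 = 0.8217 V
Part 1:
  Read off the nodal solution: V_6 = 0.8217 V
Part 2:
  I_R3 = (V_2 - V_3)/R3 = (6.879 - 4.233)/7500 = 0.0003528 A
  Magnitude: I_R3 = 0.0003528 A
Part 3:
  I_R8 = (V_1 - V_5)/R8 = (19.07 - 17.54)/4.3 = 0.3553 A
  P_R8 = I_R8² × R8 = (0.3553)² × 4.3 = 0.5428 W

Final answers:
1. V_6 = 0.8217 V
2. I_R3 = 0.0003528 A
3. P_R8 = 0.5428 W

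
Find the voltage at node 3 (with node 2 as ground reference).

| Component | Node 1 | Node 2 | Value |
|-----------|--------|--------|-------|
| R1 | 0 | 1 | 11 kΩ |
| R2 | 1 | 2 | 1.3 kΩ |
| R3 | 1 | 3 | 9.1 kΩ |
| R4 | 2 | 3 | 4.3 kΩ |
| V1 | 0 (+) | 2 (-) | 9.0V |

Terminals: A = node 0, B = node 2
Nodal analysis, taking node 2 as the 0 V reference.
Source V1 fixes V_0 = 9 V.
KCL at each unknown node (sum of currents leaving = 0; resistances in Ω):
  Node 1: (V_1 - 9)/11000 + (V_1 - 0)/1300 + (V_1 - V_3)/9100 = 0
  Node 3: (V_3 - V_1)/9100 + (V_3 - 0)/4300 = 0
Collecting terms (coefficients in siemens):
  0.00097·V_1 - 0.0001099·V_3 = 0.0008182
  0.0003424·V_3 - 0.0001099·V_1 = 0
Determinant D = (0.00097)(0.0003424) - (-0.0001099)(-0.0001099) = 0.0000003201
V_1 = [(0.0008182)(0.0003424) - (-0.0001099)(0)]/D = 0.8753 V
V_3 = [(0.00097)(0) - (0.0008182)(-0.0001099)]/D = 0.2809 V
The requested potential is V_3 = 0.2809 V.

Final answer: V_3 = 0.2809 V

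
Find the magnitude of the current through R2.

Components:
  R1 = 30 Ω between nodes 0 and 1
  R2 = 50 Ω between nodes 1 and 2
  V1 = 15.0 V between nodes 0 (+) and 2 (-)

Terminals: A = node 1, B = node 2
Nodal analysis, taking node 2 as the 0 V reference.
Source V1 fixes V_0 = 15 V.
KCL at each unknown node (sum of currents leaving = 0; resistances in Ω):
  Node 1: (V_1 - 15)/30 + (V_1 - 0)/50 = 0
Collecting terms: 0.05333 × V_1 = 0.5  =>  V_1 = 9.375 V
I_R2 = (V_1 - V_2)/R2 = (9.375 - 0)/50 = 0.1875 A
|I_R2| = 0.1875 A

Final answer: |I_R2| = 0.1875 A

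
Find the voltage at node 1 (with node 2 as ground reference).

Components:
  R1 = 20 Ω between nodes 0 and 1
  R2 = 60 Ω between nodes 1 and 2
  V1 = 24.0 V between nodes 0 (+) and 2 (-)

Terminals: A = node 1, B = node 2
Nodal analysis, taking node 2 as the 0 V reference.
Source V1 fixes V_0 = 24 V.
KCL at each unknown node (sum of currents leaving = 0; resistances in Ω):
  Node 1: (V_1 - 24)/20 + (V_1 - 0)/60 = 0
Collecting terms: 0.06667 × V_1 = 1.2  =>  V_1 = 18 V
The requested potential is V_1 = 18 V.

Final answer: V_1 = 18 V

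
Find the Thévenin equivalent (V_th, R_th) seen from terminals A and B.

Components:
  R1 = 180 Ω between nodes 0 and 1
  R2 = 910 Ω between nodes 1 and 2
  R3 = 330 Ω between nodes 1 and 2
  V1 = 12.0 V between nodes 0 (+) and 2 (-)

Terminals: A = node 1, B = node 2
Step 1 — V_th is the open-circuit voltage V_A - V_B (nothing connected across the terminals).
Nodal analysis, taking node 2 as the 0 V reference.
Source V1 fixes V_0 = 12 V.
KCL at each unknown node (sum of currents leaving = 0; resistances in Ω):
  Node 1: (V_1 - 12)/180 + (V_1 - 0)/910 + (V_1 - 0)/330 = 0
Collecting terms: 0.009685 × V_1 = 0.06667  =>  V_1 = 6.884 V
V_th = V_1 - V_2 = 6.884 - 0 = 6.884 V
Step 2 — R_th: zero the source — replace V1 by a short circuit (node 2 merges into node 0) — and find the resistance seen between A (node 1) and B (node 0).
Reduce the network between node 1 (A) and node 0 (B) by series/parallel combination:
  Rp1 = R1 ‖ R2 ‖ R3 (parallel, all between nodes 0 and 1) = 1/(1/180 + 1/910 + 1/330) = 103.3 Ω
R_th = 103.3 Ω

Final answer: V_th = 6.884 V, R_th = 103.3 Ω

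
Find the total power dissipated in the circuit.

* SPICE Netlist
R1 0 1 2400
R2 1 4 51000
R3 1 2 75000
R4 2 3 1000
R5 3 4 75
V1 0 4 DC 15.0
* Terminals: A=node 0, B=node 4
Nodal analysis, taking node 4 as the 0 V reference.
Source V1 fixes V_0 = 15 V.
KCL at each unknown node (sum of currents leaving = 0; resistances in Ω):
  Node 1: (V_1 - 15)/2400 + (V_1 - 0)/51000 + (V_1 - V_2)/75000 = 0
  Node 2: (V_2 - V_1)/75000 + (V_2 - V_3)/1000 = 0
  Node 3: (V_3 - V_2)/1000 + (V_3 - 0)/75 = 0
Collecting terms (coefficients in siemens):
  0.0004496·V_1 - 0.00001333·V_2 = 0.00625
  0.001013·V_2 - 0.00001333·V_1 - 0.001·V_3 = 0
  0.01433·V_3 - 0.001·V_2 = 0
Solving these 3 simultaneous equations (Gaussian elimination) gives:
  V_1 = 13.91 V, V_2 = 0.1965 V, V_3 = 0.01371 V
Power in each resistor, P = (ΔV)²/R:
  P_R1 = (15 - 13.91)²/2400 = 0.0004979 W
  P_R2 = (13.91 - 0)²/51000 = 0.003792 W
  P_R3 = (13.91 - 0.1965)²/75000 = 0.002506 W
  P_R4 = (0.1965 - 0.01371)²/1000 = 0.00003342 W
  P_R5 = (0.01371 - 0)²/75 = 0.000002506 W
P_total = P_R1 + P_R2 + P_R3 + P_R4 + P_R5 = 0.006832 W

Final answer: 0.006832 W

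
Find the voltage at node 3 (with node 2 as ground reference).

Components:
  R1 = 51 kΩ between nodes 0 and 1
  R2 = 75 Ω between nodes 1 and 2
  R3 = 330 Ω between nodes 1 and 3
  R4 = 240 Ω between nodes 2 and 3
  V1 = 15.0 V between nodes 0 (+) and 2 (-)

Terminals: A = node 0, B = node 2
Nodal analysis, taking node 2 as the 0 V reference.
Source V1 fixes V_0 = 15 V.
KCL at each unknown node (sum of currents leaving = 0; resistances in Ω):
  Node 1: (V_1 - 15)/51000 + (V_1 - 0)/75 + (V_1 - V_3)/330 = 0
  Node 3: (V_3 - V_1)/330 + (V_3 - 0)/240 = 0
Collecting terms (coefficients in siemens):
  0.01638·V_1 - 0.00303·V_3 = 0.0002941
  0.007197·V_3 - 0.00303·V_1 = 0
Determinant D = (0.01638)(0.007197) - (-0.00303)(-0.00303) = 0.0001087
V_1 = [(0.0002941)(0.007197) - (-0.00303)(0)]/D = 0.01947 V
V_3 = [(0.01638)(0) - (0.0002941)(-0.00303)]/D = 0.008197 V
The requested potential is V_3 = 0.008197 V.

Final answer: V_3 = 0.008197 V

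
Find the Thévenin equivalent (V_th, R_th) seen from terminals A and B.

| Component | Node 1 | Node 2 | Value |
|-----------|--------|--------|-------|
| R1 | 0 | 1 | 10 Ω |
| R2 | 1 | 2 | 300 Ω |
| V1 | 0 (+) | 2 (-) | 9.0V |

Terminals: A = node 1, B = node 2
Step 1 — V_th is the open-circuit voltage V_A - V_B (nothing connected across the terminals).
Nodal analysis, taking node 2 as the 0 V reference.
Source V1 fixes V_0 = 9 V.
KCL at each unknown node (sum of currents leaving = 0; resistances in Ω):
  Node 1: (V_1 - 9)/10 + (V_1 - 0)/300 = 0
Collecting terms: 0.1033 × V_1 = 0.9  =>  V_1 = 8.71 V
V_th = V_1 - V_2 = 8.71 - 0 = 8.71 V
Step 2 — R_th: zero the source — replace V1 by a short circuit (node 2 merges into node 0) — and find the resistance seen between A (node 1) and B (node 0).
Reduce the network between node 1 (A) and node 0 (B) by series/parallel combination:
  Rp1 = R1 ‖ R2 (parallel, both between nodes 0 and 1) = 1/(1/10 + 1/300) = 9.677 Ω
R_th = 9.677 Ω

Final answer: V_th = 8.71 V, R_th = 9.677 Ω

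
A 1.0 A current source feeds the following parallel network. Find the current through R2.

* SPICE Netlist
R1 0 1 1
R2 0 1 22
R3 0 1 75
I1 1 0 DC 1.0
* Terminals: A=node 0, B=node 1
All resistors sit directly between nodes 0 and 1, so they are in parallel and share one voltage V; the full source current 1 A splits among them.
1/R_par = 1/1 + 1/22 + 1/75 = 1.059 S  =>  R_par = 0.9445 Ω
V = I × R_par = 1 × 0.9445 = 0.9445 V
I_R2 = V/R2 = 0.9445/22 = 0.04293 A

Final answer: 0.04293 A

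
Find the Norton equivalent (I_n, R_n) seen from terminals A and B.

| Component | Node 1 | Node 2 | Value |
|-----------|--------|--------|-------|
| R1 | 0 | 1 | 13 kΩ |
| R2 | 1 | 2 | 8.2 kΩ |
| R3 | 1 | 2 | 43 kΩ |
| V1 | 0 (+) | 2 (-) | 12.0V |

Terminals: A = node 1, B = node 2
Find the Thévenin equivalent first; then I_n = V_th/R_th and R_n = R_th.
Step 1 — V_th is the open-circuit voltage V_A - V_B (nothing connected across the terminals).
Nodal analysis, taking node 2 as the 0 V reference.
Source V1 fixes V_0 = 12 V.
KCL at each unknown node (sum of currents leaving = 0; resistances in Ω):
  Node 1: (V_1 - 12)/13000 + (V_1 - 0)/8200 + (V_1 - 0)/43000 = 0
Collecting terms: 0.0002221 × V_1 = 0.0009231  =>  V_1 = 4.156 V
V_th = V_1 - V_2 = 4.156 - 0 = 4.156 V
Step 2 — R_th: zero the source — replace V1 by a short circuit (node 2 merges into node 0) — and find the resistance seen between A (node 1) and B (node 0).
Reduce the network between node 1 (A) and node 0 (B) by series/parallel combination:
  Rp1 = R1 ‖ R2 ‖ R3 (parallel, all between nodes 0 and 1) = 1/(1/13000 + 1/8200 + 1/43000) = 4502 Ω
R_th = 4.502 kΩ
I_n = V_th/R_th = 4.156/4502 = 0.0009231 A, and R_n = R_th = 4.502 kΩ

Final answer: I_n = 0.0009231 A, R_n = 4.502 kΩ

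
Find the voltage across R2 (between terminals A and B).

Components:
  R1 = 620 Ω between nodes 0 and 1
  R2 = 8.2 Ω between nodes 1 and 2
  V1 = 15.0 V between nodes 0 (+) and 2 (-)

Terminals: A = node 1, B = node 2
R1 and R2 are in series across V1 (node 0 → node 1 → node 2), and the output A–B is taken across R2, so this is a voltage divider.
Series current: I = V1/(R1 + R2) = 15/(620 + 8.2) = 15/628.2 = 0.02388 A
V_R2 = I × R2 = V1 × R2/(R1 + R2) = 15 × 8.2/628.2 = 0.1958 V

Final answer: 0.1958 V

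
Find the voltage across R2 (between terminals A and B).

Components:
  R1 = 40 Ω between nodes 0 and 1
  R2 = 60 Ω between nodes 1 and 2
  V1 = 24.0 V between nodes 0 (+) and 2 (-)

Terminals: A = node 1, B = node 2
R1 and R2 are in series across V1 (node 0 → node 1 → node 2), and the output A–B is taken across R2, so this is a voltage divider.
Series current: I = V1/(R1 + R2) = 24/(40 + 60) = 24/100 = 0.24 A
V_R2 = I × R2 = V1 × R2/(R1 + R2) = 24 × 60/100 = 14.4 V

Final answer: 14.4 V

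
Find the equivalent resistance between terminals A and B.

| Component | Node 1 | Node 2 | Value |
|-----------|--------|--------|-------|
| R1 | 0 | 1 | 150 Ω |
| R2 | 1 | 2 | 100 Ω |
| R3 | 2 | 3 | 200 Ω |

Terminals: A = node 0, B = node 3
Reduce the network between node 0 (A) and node 3 (B) by series/parallel combination:
  Rs1 = R1 + R2 (series, joined only at node 1) = 150 + 100 = 250 Ω
  Rs2 = R3 + Rs1 (series, joined only at node 2) = 200 + 250 = 450 Ω
R_eq = 450 Ω

Final answer: 450 Ω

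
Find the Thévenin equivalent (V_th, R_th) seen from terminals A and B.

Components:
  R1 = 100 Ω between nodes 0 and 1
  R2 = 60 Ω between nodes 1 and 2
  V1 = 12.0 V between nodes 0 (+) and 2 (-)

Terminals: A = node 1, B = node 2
Step 1 — V_th is the open-circuit voltage V_A - V_B (nothing connected across the terminals).
Nodal analysis, taking node 2 as the 0 V reference.
Source V1 fixes V_0 = 12 V.
KCL at each unknown node (sum of currents leaving = 0; resistances in Ω):
  Node 1: (V_1 - 12)/100 + (V_1 - 0)/60 = 0
Collecting terms: 0.02667 × V_1 = 0.12  =>  V_1 = 4.5 V
V_th = V_1 - V_2 = 4.5 - 0 = 4.5 V
Step 2 — R_th: zero the source — replace V1 by a short circuit (node 2 merges into node 0) — and find the resistance seen between A (node 1) and B (node 0).
Reduce the network between node 1 (A) and node 0 (B) by series/parallel combination:
  Rp1 = R1 ‖ R2 (parallel, both between nodes 0 and 1) = 1/(1/100 + 1/60) = 37.5 Ω
R_th = 37.5 Ω

Final answer: V_th = 4.5 V, R_th = 37.5 Ω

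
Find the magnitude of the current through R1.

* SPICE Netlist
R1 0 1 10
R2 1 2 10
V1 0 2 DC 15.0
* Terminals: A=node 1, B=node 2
Nodal analysis, taking node 2 as the 0 V reference.
Source V1 fixes V_0 = 15 V.
KCL at each unknown node (sum of currents leaving = 0; resistances in Ω):
  Node 1: (V_1 - 15)/10 + (V_1 - 0)/10 = 0
Collecting terms: 0.2 × V_1 = 1.5  =>  V_1 = 7.5 V
I_R1 = (V_0 - V_1)/R1 = (15 - 7.5)/10 = 0.75 A
|I_R1| = 0.75 A

Final answer: |I_R1| = 0.75 A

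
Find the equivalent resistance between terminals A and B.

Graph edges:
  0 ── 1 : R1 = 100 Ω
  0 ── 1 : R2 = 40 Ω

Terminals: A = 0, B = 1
Reduce the network between node 0 (A) and node 1 (B) by series/parallel combination:
  Rp1 = R1 ‖ R2 (parallel, both between nodes 0 and 1) = 1/(1/100 + 1/40) = 28.57 Ω
R_eq = 28.57 Ω

Final answer: 28.57 Ω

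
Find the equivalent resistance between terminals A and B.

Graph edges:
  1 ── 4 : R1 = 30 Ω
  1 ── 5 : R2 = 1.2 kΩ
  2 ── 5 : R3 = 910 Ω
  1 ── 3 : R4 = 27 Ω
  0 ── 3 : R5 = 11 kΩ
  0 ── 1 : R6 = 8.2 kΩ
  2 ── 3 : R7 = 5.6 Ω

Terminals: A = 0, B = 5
The network is not a plain series/parallel combination. Inject a 1 A test current into terminal A (node 0) and return it from terminal B (node 5); then R_eq = V_A / (1 A).
Nodal analysis, taking node 5 as the 0 V reference.
Current source I_test pushes 1 A into node 0 and draws it out of node 5.
KCL at each unknown node (sum of currents leaving = 0; resistances in Ω):
  Node 0: (V_0 - V_3)/11000 + (V_0 - V_1)/8200 - 1 = 0
  Node 1: (V_1 - V_0)/8200 + (V_1 - V_4)/30 + (V_1 - 0)/1200 + (V_1 - V_3)/27 = 0
  Node 2: (V_2 - 0)/910 + (V_2 - V_3)/5.6 = 0
  Node 3: (V_3 - V_0)/11000 + (V_3 - V_1)/27 + (V_3 - V_2)/5.6 = 0
  Node 4: (V_4 - V_1)/30 = 0
Collecting terms (coefficients in siemens):
  0.0002129·V_0 - 0.000122·V_1 - 0.00009091·V_3 = 1
  0.07133·V_1 - 0.000122·V_0 - 0.03704·V_3 - 0.03333·V_4 = 0
  0.1797·V_2 - 0.1786·V_3 = 0
  0.2157·V_3 - 0.00009091·V_0 - 0.03704·V_1 - 0.1786·V_2 = 0
  0.03333·V_4 - 0.03333·V_1 = 0
Solving these 5 simultaneous equations (Gaussian elimination) gives:
  V_0 = 5218 V, V_1 = 521.5 V, V_2 = 514.6 V, V_3 = 517.7 V
  V_4 = 521.5 V
R_eq = V_0 / 1 A = 5218 Ω = 5.218 kΩ

Final answer: 5.218 kΩ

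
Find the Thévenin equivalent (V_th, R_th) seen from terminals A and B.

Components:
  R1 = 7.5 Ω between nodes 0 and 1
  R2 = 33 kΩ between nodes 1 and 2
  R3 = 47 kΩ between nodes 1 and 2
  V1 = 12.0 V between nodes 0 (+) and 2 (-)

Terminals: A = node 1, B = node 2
Step 1 — V_th is the open-circuit voltage V_A - V_B (nothing connected across the terminals).
Nodal analysis, taking node 2 as the 0 V reference.
Source V1 fixes V_0 = 12 V.
KCL at each unknown node (sum of currents leaving = 0; resistances in Ω):
  Node 1: (V_1 - 12)/7.5 + (V_1 - 0)/33000 + (V_1 - 0)/47000 = 0
Collecting terms: 0.1334 × V_1 = 1.6  =>  V_1 = 12 V
V_th = V_1 - V_2 = 12 - 0 = 12 V
Step 2 — R_th: zero the source — replace V1 by a short circuit (node 2 merges into node 0) — and find the resistance seen between A (node 1) and B (node 0).
Reduce the network between node 1 (A) and node 0 (B) by series/parallel combination:
  Rp1 = R1 ‖ R2 ‖ R3 (parallel, all between nodes 0 and 1) = 1/(1/7.5 + 1/33000 + 1/47000) = 7.497 Ω
R_th = 7.497 Ω

Final answer: V_th = 12 V, R_th = 7.497 Ω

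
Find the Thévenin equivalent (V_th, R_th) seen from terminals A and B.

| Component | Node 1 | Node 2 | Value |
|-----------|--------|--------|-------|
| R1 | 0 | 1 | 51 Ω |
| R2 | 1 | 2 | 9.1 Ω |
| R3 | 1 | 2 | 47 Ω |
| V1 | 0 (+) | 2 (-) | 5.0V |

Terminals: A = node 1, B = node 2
Step 1 — V_th is the open-circuit voltage V_A - V_B (nothing connected across the terminals).
Nodal analysis, taking node 2 as the 0 V reference.
Source V1 fixes V_0 = 5 V.
KCL at each unknown node (sum of currents leaving = 0; resistances in Ω):
  Node 1: (V_1 - 5)/51 + (V_1 - 0)/9.1 + (V_1 - 0)/47 = 0
Collecting terms: 0.1508 × V_1 = 0.09804  =>  V_1 = 0.6502 V
V_th = V_1 - V_2 = 0.6502 - 0 = 0.6502 V
Step 2 — R_th: zero the source — replace V1 by a short circuit (node 2 merges into node 0) — and find the resistance seen between A (node 1) and B (node 0).
Reduce the network between node 1 (A) and node 0 (B) by series/parallel combination:
  Rp1 = R1 ‖ R2 ‖ R3 (parallel, all between nodes 0 and 1) = 1/(1/51 + 1/9.1 + 1/47) = 6.632 Ω
R_th = 6.632 Ω

Final answer: V_th = 0.6502 V, R_th = 6.632 Ω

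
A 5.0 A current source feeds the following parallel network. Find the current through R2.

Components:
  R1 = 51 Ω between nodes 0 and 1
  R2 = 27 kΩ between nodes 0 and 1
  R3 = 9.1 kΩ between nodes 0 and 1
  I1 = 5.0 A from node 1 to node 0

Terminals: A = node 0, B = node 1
All resistors sit directly between nodes 0 and 1, so they are in parallel and share one voltage V; the full source current 5 A splits among them.
1/R_par = 1/51 + 1/27000 + 1/9100 = 0.01975 S  =>  R_par = 50.62 Ω
V = I × R_par = 5 × 50.62 = 253.1 V
I_R2 = V/R2 = 253.1/27000 = 0.009374 A

Final answer: 0.009374 A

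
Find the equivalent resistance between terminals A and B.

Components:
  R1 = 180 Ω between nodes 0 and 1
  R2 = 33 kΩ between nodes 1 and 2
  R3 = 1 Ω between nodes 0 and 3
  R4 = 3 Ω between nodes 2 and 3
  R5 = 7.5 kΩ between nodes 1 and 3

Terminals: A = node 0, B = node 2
The network is not a plain series/parallel combination. Inject a 1 A test current into terminal A (node 0) and return it from terminal B (node 2); then R_eq = V_A / (1 A).
Nodal analysis, taking node 2 as the 0 V reference.
Current source I_test pushes 1 A into node 0 and draws it out of node 2.
KCL at each unknown node (sum of currents leaving = 0; resistances in Ω):
  Node 0: (V_0 - V_1)/180 + (V_0 - V_3)/1 - 1 = 0
  Node 1: (V_1 - V_0)/180 + (V_1 - 0)/33000 + (V_1 - V_3)/7500 = 0
  Node 3: (V_3 - V_0)/1 + (V_3 - V_1)/7500 + (V_3 - 0)/3 = 0
Collecting terms (coefficients in siemens):
  1.006·V_0 - 0.005556·V_1 - 1·V_3 = 1
  0.005719·V_1 - 0.005556·V_0 - 0.0001333·V_3 = 0
  1.333·V_3 - 1·V_0 - 0.0001333·V_1 = 0
Solving these 3 simultaneous equations (Gaussian elimination) gives:
  V_0 = 3.999 V, V_1 = 3.955 V, V_3 = 3 V
R_eq = V_0 / 1 A = 3.999 Ω

Final answer: 3.999 Ω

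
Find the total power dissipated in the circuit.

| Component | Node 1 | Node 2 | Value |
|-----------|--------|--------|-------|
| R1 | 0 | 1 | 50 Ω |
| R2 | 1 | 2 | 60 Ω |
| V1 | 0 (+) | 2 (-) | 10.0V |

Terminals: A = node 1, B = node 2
Nodal analysis, taking node 2 as the 0 V reference.
Source V1 fixes V_0 = 10 V.
KCL at each unknown node (sum of currents leaving = 0; resistances in Ω):
  Node 1: (V_1 - 10)/50 + (V_1 - 0)/60 = 0
Collecting terms: 0.03667 × V_1 = 0.2  =>  V_1 = 5.455 V
Power in each resistor, P = (ΔV)²/R:
  P_R1 = (10 - 5.455)²/50 = 0.4132 W
  P_R2 = (5.455 - 0)²/60 = 0.4959 W
P_total = P_R1 + P_R2 = 0.9091 W

Final answer: 0.9091 W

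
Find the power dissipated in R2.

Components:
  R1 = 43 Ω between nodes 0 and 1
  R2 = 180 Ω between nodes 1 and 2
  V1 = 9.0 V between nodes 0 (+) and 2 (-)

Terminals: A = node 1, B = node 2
Nodal analysis, taking node 2 as the 0 V reference.
Source V1 fixes V_0 = 9 V.
KCL at each unknown node (sum of currents leaving = 0; resistances in Ω):
  Node 1: (V_1 - 9)/43 + (V_1 - 0)/180 = 0
Collecting terms: 0.02881 × V_1 = 0.2093  =>  V_1 = 7.265 V
I_R2 = (V_1 - V_2)/R2 = (7.265 - 0)/180 = 0.04036 A
P_R2 = I_R2² × R2 = (0.04036)² × 180 = 0.2932 W

Final answer: 0.2932 W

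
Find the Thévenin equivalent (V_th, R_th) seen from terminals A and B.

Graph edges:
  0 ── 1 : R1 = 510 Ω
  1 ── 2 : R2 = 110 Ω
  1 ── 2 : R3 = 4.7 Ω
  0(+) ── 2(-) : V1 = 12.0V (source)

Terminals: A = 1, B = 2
Step 1 — V_th is the open-circuit voltage V_A - V_B (nothing connected across the terminals).
Nodal analysis, taking node 2 as the 0 V reference.
Source V1 fixes V_0 = 12 V.
KCL at each unknown node (sum of currents leaving = 0; resistances in Ω):
  Node 1: (V_1 - 12)/510 + (V_1 - 0)/110 + (V_1 - 0)/4.7 = 0
Collecting terms: 0.2238 × V_1 = 0.02353  =>  V_1 = 0.1051 V
V_th = V_1 - V_2 = 0.1051 - 0 = 0.1051 V
Step 2 — R_th: zero the source — replace V1 by a short circuit (node 2 merges into node 0) — and find the resistance seen between A (node 1) and B (node 0).
Reduce the network between node 1 (A) and node 0 (B) by series/parallel combination:
  Rp1 = R1 ‖ R2 ‖ R3 (parallel, all between nodes 0 and 1) = 1/(1/510 + 1/110 + 1/4.7) = 4.468 Ω
R_th = 4.468 Ω

Final answer: V_th = 0.1051 V, R_th = 4.468 Ω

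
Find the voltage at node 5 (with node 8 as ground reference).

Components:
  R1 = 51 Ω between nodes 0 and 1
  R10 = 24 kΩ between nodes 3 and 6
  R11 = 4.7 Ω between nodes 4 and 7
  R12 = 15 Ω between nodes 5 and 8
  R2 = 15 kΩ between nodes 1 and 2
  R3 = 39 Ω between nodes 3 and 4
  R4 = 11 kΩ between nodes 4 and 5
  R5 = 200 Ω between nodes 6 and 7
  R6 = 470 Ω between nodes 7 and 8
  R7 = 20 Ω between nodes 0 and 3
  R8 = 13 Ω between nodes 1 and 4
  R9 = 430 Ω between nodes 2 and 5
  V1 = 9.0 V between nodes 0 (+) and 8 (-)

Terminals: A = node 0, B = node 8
Nodal analysis, taking node 8 as the 0 V reference.
Source V1 fixes V_0 = 9 V.
KCL at each unknown node (sum of currents leaving = 0; resistances in Ω):
  Node 1: (V_1 - 9)/51 + (V_1 - V_2)/15000 + (V_1 - V_4)/13 = 0
  Node 2: (V_2 - V_1)/15000 + (V_2 - V_5)/430 = 0
  Node 3: (V_3 - V_4)/39 + (V_3 - 9)/20 + (V_3 - V_6)/24000 = 0
  Node 4: (V_4 - V_3)/39 + (V_4 - V_5)/11000 + (V_4 - V_1)/13 + (V_4 - V_7)/4.7 = 0
  Node 5: (V_5 - V_4)/11000 + (V_5 - V_2)/430 + (V_5 - 0)/15 = 0
  Node 6: (V_6 - V_7)/200 + (V_6 - V_3)/24000 = 0
  Node 7: (V_7 - V_6)/200 + (V_7 - 0)/470 + (V_7 - V_4)/4.7 = 0
Collecting terms (coefficients in siemens):
  0.0966·V_1 - 0.00006667·V_2 - 0.07692·V_4 = 0.1765
  0.002392·V_2 - 0.00006667·V_1 - 0.002326·V_5 = 0
  0.07568·V_3 - 0.02564·V_4 - 0.00004167·V_6 = 0.45
  0.3154·V_4 - 0.07692·V_1 - 0.02564·V_3 - 0.00009091·V_5 - 0.2128·V_7 = 0
  0.06908·V_5 - 0.002326·V_2 - 0.00009091·V_4 = 0
  0.005042·V_6 - 0.00004167·V_3 - 0.005·V_7 = 0
  0.2199·V_7 - 0.2128·V_4 - 0.005·V_6 = 0
Solving these 7 simultaneous equations (Gaussian elimination) gives:
  V_1 = 8.531 V, V_2 = 0.2569 V, V_3 = 8.803 V, V_4 = 8.419 V
  V_5 = 0.01973 V, V_6 = 8.34 V, V_7 = 8.336 V
The requested potential is V_5 = 0.01973 V.

Final answer: V_5 = 0.01973 V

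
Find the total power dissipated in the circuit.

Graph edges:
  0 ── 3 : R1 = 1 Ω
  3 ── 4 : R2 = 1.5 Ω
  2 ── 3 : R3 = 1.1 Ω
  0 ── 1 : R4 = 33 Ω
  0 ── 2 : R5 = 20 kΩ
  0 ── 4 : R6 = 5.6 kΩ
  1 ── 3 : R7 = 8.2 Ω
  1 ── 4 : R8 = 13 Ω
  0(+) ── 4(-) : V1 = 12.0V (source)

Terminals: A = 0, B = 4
Nodal analysis, taking node 4 as the 0 V reference.
Source V1 fixes V_0 = 12 V.
KCL at each unknown node (sum of currents leaving = 0; resistances in Ω):
  Node 1: (V_1 - 12)/33 + (V_1 - V_3)/8.2 + (V_1 - 0)/13 = 0
  Node 2: (V_2 - V_3)/1.1 + (V_2 - 12)/20000 = 0
  Node 3: (V_3 - 12)/1 + (V_3 - 0)/1.5 + (V_3 - V_2)/1.1 + (V_3 - V_1)/8.2 = 0
Collecting terms (coefficients in siemens):
  0.2292·V_1 - 0.122·V_3 = 0.3636
  0.9091·V_2 - 0.9091·V_3 = 0.0006
  2.698·V_3 - 0.122·V_1 - 0.9091·V_2 = 12
Solving these 3 simultaneous equations (Gaussian elimination) gives:
  V_1 = 5.351 V, V_2 = 7.074 V, V_3 = 7.074 V
Power in each resistor, P = (ΔV)²/R:
  P_R1 = (12 - 7.074)²/1 = 24.26 W
  P_R2 = (7.074 - 0)²/1.5 = 33.36 W
  P_R3 = (7.074 - 7.074)²/1.1 = 0.00000006672 W
  P_R4 = (12 - 5.351)²/33 = 1.34 W
  P_R5 = (12 - 7.074)²/20000 = 0.001213 W
  P_R6 = (12 - 0)²/5600 = 0.02571 W
  P_R7 = (5.351 - 7.074)²/8.2 = 0.3621 W
  P_R8 = (5.351 - 0)²/13 = 2.203 W
P_total = P_R1 + P_R2 + P_R3 + P_R4 + P_R5 + P_R6 + P_R7 + P_R8 = 61.56 W

Final answer: 61.56 W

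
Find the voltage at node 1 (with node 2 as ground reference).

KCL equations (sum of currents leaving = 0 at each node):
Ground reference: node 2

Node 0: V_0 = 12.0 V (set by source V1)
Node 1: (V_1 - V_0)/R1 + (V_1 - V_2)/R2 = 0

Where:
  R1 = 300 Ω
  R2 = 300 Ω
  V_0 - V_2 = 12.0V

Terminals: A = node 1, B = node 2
Nodal analysis, taking node 2 as the 0 V reference.
Source V1 fixes V_0 = 12 V.
KCL at each unknown node (sum of currents leaving = 0; resistances in Ω):
  Node 1: (V_1 - 12)/300 + (V_1 - 0)/300 = 0
Collecting terms: 0.006667 × V_1 = 0.04  =>  V_1 = 6 V
The requested potential is V_1 = 6 V.

Final answer: V_1 = 6 V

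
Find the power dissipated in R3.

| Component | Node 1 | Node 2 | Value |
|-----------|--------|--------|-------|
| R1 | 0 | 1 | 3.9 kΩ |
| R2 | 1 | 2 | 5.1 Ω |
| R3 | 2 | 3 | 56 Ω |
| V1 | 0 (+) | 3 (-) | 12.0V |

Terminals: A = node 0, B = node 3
Nodal analysis, taking node 3 as the 0 V reference.
Source V1 fixes V_0 = 12 V.
KCL at each unknown node (sum of currents leaving = 0; resistances in Ω):
  Node 1: (V_1 - 12)/3900 + (V_1 - V_2)/5.1 = 0
  Node 2: (V_2 - V_1)/5.1 + (V_2 - 0)/56 = 0
Collecting terms (coefficients in siemens):
  0.1963·V_1 - 0.1961·V_2 = 0.003077
  0.2139·V_2 - 0.1961·V_1 = 0
Determinant D = (0.1963)(0.2139) - (-0.1961)(-0.1961) = 0.003556
V_1 = [(0.003077)(0.2139) - (-0.1961)(0)]/D = 0.1851 V
V_2 = [(0.1963)(0) - (0.003077)(-0.1961)]/D = 0.1696 V
I_R3 = (V_2 - V_3)/R3 = (0.1696 - 0)/56 = 0.003029 A
P_R3 = I_R3² × R3 = (0.003029)² × 56 = 0.0005139 W

Final answer: 0.0005139 W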